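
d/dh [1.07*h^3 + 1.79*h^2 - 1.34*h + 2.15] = 3.21*h^2 + 3.58*h - 1.34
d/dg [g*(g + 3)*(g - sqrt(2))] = g*(g + 3) + g*(g - sqrt(2)) + (g + 3)*(g - sqrt(2))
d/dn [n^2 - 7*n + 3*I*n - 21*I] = 2*n - 7 + 3*I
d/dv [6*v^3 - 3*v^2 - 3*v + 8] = 18*v^2 - 6*v - 3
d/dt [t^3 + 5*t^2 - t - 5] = 3*t^2 + 10*t - 1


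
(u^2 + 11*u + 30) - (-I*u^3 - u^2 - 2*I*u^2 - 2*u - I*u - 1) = I*u^3 + 2*u^2 + 2*I*u^2 + 13*u + I*u + 31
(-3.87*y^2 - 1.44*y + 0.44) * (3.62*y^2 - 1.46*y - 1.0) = -14.0094*y^4 + 0.4374*y^3 + 7.5652*y^2 + 0.7976*y - 0.44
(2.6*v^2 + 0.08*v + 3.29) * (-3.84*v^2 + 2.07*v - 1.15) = -9.984*v^4 + 5.0748*v^3 - 15.458*v^2 + 6.7183*v - 3.7835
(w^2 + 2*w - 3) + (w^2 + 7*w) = 2*w^2 + 9*w - 3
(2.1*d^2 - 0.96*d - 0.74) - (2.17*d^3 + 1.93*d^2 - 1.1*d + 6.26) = -2.17*d^3 + 0.17*d^2 + 0.14*d - 7.0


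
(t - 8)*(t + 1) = t^2 - 7*t - 8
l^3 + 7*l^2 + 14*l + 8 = (l + 1)*(l + 2)*(l + 4)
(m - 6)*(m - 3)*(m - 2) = m^3 - 11*m^2 + 36*m - 36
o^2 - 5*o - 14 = (o - 7)*(o + 2)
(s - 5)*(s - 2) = s^2 - 7*s + 10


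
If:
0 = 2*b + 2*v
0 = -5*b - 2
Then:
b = -2/5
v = 2/5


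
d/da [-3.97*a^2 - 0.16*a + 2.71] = -7.94*a - 0.16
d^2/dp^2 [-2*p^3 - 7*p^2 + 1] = -12*p - 14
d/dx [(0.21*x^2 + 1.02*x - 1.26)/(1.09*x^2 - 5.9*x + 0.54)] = (-2.3508*x^2 + 2.9736*x - 6.8832)/(1.1881*x^4 - 12.862*x^3 + 35.9872*x^2 - 6.372*x + 0.2916)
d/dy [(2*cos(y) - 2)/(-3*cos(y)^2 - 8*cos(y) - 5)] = 2*(-3*cos(y)^2 + 6*cos(y) + 13)*sin(y)/((cos(y) + 1)^2*(3*cos(y) + 5)^2)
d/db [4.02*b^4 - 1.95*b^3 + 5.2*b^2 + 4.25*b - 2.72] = 16.08*b^3 - 5.85*b^2 + 10.4*b + 4.25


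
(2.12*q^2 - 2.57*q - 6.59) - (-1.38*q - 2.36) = 2.12*q^2 - 1.19*q - 4.23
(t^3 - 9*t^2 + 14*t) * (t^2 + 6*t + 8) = t^5 - 3*t^4 - 32*t^3 + 12*t^2 + 112*t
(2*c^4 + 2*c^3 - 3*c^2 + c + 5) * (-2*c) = -4*c^5 - 4*c^4 + 6*c^3 - 2*c^2 - 10*c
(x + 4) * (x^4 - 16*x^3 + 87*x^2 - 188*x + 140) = x^5 - 12*x^4 + 23*x^3 + 160*x^2 - 612*x + 560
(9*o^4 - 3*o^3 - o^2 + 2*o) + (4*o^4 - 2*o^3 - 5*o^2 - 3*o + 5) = 13*o^4 - 5*o^3 - 6*o^2 - o + 5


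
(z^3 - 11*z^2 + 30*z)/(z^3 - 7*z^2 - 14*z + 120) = z/(z + 4)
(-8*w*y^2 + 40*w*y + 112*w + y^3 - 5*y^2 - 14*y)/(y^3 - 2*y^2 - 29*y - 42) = (-8*w + y)/(y + 3)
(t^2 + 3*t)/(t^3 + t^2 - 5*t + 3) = t/(t^2 - 2*t + 1)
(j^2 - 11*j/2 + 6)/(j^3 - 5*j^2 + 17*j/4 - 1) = 2*(2*j - 3)/(4*j^2 - 4*j + 1)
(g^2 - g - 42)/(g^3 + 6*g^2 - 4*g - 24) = (g - 7)/(g^2 - 4)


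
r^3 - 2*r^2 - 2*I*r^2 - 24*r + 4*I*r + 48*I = (r - 6)*(r + 4)*(r - 2*I)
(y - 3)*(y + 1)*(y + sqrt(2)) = y^3 - 2*y^2 + sqrt(2)*y^2 - 3*y - 2*sqrt(2)*y - 3*sqrt(2)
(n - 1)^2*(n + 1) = n^3 - n^2 - n + 1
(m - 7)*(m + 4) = m^2 - 3*m - 28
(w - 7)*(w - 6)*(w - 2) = w^3 - 15*w^2 + 68*w - 84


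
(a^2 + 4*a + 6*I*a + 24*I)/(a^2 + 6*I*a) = (a + 4)/a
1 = 1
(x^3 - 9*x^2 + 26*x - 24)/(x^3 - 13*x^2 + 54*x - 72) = (x - 2)/(x - 6)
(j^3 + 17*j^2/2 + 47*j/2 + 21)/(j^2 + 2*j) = j + 13/2 + 21/(2*j)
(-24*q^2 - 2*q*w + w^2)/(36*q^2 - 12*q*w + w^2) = (-4*q - w)/(6*q - w)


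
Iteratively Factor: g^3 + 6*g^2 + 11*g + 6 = (g + 3)*(g^2 + 3*g + 2) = (g + 1)*(g + 3)*(g + 2)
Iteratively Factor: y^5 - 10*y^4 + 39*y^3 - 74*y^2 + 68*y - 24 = (y - 2)*(y^4 - 8*y^3 + 23*y^2 - 28*y + 12) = (y - 2)^2*(y^3 - 6*y^2 + 11*y - 6) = (y - 2)^3*(y^2 - 4*y + 3) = (y - 3)*(y - 2)^3*(y - 1)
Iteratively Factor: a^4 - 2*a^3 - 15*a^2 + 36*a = (a + 4)*(a^3 - 6*a^2 + 9*a) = (a - 3)*(a + 4)*(a^2 - 3*a) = (a - 3)^2*(a + 4)*(a)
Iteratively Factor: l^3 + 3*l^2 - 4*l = (l + 4)*(l^2 - l) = l*(l + 4)*(l - 1)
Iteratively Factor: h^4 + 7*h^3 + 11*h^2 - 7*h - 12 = (h + 4)*(h^3 + 3*h^2 - h - 3) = (h - 1)*(h + 4)*(h^2 + 4*h + 3) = (h - 1)*(h + 1)*(h + 4)*(h + 3)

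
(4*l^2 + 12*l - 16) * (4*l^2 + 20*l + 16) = 16*l^4 + 128*l^3 + 240*l^2 - 128*l - 256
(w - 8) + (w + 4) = 2*w - 4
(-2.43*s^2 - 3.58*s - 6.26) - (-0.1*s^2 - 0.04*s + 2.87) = -2.33*s^2 - 3.54*s - 9.13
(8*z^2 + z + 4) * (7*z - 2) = 56*z^3 - 9*z^2 + 26*z - 8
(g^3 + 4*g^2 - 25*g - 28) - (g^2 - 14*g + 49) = g^3 + 3*g^2 - 11*g - 77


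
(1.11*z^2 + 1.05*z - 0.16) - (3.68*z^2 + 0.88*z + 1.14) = -2.57*z^2 + 0.17*z - 1.3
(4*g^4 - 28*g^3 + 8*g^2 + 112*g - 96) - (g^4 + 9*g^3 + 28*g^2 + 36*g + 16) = 3*g^4 - 37*g^3 - 20*g^2 + 76*g - 112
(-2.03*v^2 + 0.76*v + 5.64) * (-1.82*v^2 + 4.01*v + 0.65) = 3.6946*v^4 - 9.5235*v^3 - 8.5367*v^2 + 23.1104*v + 3.666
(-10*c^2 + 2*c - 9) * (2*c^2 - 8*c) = -20*c^4 + 84*c^3 - 34*c^2 + 72*c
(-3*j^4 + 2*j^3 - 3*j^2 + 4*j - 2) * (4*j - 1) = -12*j^5 + 11*j^4 - 14*j^3 + 19*j^2 - 12*j + 2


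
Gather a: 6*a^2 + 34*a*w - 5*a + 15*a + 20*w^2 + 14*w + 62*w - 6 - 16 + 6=6*a^2 + a*(34*w + 10) + 20*w^2 + 76*w - 16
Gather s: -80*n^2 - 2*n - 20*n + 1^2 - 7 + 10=-80*n^2 - 22*n + 4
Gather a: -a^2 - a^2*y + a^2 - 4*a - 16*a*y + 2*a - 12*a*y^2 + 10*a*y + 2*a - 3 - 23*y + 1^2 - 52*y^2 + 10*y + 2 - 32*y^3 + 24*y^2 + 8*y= -a^2*y + a*(-12*y^2 - 6*y) - 32*y^3 - 28*y^2 - 5*y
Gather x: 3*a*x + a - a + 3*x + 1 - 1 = x*(3*a + 3)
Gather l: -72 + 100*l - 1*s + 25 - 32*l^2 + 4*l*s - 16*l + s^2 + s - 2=-32*l^2 + l*(4*s + 84) + s^2 - 49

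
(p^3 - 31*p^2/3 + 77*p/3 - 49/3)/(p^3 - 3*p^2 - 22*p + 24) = (3*p^2 - 28*p + 49)/(3*(p^2 - 2*p - 24))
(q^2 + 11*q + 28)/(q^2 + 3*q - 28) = (q + 4)/(q - 4)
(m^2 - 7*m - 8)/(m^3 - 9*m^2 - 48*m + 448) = (m + 1)/(m^2 - m - 56)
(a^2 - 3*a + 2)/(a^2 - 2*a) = (a - 1)/a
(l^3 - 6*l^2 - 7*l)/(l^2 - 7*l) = l + 1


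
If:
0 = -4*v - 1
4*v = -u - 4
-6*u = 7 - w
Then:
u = -3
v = -1/4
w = -11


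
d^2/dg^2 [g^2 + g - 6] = 2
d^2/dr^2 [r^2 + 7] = 2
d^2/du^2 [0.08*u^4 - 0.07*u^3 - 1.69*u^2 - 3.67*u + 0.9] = 0.96*u^2 - 0.42*u - 3.38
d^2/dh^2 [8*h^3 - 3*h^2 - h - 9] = 48*h - 6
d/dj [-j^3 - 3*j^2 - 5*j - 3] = -3*j^2 - 6*j - 5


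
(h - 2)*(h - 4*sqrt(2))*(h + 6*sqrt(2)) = h^3 - 2*h^2 + 2*sqrt(2)*h^2 - 48*h - 4*sqrt(2)*h + 96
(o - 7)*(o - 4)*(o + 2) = o^3 - 9*o^2 + 6*o + 56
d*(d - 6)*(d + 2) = d^3 - 4*d^2 - 12*d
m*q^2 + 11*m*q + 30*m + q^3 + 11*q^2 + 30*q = (m + q)*(q + 5)*(q + 6)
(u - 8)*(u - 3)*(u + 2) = u^3 - 9*u^2 + 2*u + 48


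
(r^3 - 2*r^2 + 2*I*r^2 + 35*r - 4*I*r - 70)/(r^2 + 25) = (r^2 + r*(-2 + 7*I) - 14*I)/(r + 5*I)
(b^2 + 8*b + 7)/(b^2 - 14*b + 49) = (b^2 + 8*b + 7)/(b^2 - 14*b + 49)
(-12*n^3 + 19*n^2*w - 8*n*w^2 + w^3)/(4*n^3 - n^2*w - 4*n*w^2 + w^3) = (-3*n + w)/(n + w)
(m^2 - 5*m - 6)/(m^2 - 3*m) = (m^2 - 5*m - 6)/(m*(m - 3))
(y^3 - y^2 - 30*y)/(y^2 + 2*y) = (y^2 - y - 30)/(y + 2)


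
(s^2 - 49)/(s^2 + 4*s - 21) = (s - 7)/(s - 3)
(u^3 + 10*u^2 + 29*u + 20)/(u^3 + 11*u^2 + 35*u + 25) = (u + 4)/(u + 5)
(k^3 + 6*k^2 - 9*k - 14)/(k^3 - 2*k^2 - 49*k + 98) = (k + 1)/(k - 7)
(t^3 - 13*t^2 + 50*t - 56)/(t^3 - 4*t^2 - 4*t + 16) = (t - 7)/(t + 2)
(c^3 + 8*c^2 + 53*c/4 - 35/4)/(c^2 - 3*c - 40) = (c^2 + 3*c - 7/4)/(c - 8)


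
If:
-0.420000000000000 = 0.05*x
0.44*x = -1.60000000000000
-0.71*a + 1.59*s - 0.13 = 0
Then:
No Solution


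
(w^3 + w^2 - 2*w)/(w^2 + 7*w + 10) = w*(w - 1)/(w + 5)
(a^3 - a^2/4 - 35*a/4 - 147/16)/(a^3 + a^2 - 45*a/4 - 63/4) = (a + 7/4)/(a + 3)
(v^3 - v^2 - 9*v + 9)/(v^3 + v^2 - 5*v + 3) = (v - 3)/(v - 1)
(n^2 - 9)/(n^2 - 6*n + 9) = (n + 3)/(n - 3)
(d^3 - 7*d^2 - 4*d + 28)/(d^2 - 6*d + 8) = (d^2 - 5*d - 14)/(d - 4)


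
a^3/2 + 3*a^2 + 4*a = a*(a/2 + 1)*(a + 4)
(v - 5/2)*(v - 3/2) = v^2 - 4*v + 15/4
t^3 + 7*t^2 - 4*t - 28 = (t - 2)*(t + 2)*(t + 7)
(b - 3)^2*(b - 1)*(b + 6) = b^4 - b^3 - 27*b^2 + 81*b - 54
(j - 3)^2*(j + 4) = j^3 - 2*j^2 - 15*j + 36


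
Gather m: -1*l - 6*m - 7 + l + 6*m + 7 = 0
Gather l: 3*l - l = 2*l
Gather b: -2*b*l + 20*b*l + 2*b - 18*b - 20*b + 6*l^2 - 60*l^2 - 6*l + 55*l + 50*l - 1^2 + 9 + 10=b*(18*l - 36) - 54*l^2 + 99*l + 18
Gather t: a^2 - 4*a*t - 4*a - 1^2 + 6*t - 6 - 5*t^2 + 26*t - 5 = a^2 - 4*a - 5*t^2 + t*(32 - 4*a) - 12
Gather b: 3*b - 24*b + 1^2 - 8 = -21*b - 7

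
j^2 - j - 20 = (j - 5)*(j + 4)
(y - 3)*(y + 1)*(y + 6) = y^3 + 4*y^2 - 15*y - 18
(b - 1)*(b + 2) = b^2 + b - 2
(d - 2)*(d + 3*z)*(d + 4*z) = d^3 + 7*d^2*z - 2*d^2 + 12*d*z^2 - 14*d*z - 24*z^2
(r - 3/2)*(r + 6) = r^2 + 9*r/2 - 9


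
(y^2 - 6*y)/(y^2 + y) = (y - 6)/(y + 1)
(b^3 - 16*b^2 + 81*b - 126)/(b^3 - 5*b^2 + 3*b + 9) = (b^2 - 13*b + 42)/(b^2 - 2*b - 3)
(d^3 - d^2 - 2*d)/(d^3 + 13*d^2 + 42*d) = (d^2 - d - 2)/(d^2 + 13*d + 42)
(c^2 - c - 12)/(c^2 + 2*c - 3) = (c - 4)/(c - 1)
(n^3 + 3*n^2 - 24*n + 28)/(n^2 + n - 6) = (n^2 + 5*n - 14)/(n + 3)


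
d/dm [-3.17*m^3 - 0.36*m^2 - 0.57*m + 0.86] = -9.51*m^2 - 0.72*m - 0.57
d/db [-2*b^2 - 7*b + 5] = -4*b - 7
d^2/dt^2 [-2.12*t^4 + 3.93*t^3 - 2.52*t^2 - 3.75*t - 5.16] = -25.44*t^2 + 23.58*t - 5.04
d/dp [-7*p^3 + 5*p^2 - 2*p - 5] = -21*p^2 + 10*p - 2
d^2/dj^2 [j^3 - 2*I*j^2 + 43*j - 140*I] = 6*j - 4*I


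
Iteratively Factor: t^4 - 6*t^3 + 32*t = (t - 4)*(t^3 - 2*t^2 - 8*t) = (t - 4)^2*(t^2 + 2*t) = t*(t - 4)^2*(t + 2)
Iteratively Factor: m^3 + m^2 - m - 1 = (m + 1)*(m^2 - 1) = (m + 1)^2*(m - 1)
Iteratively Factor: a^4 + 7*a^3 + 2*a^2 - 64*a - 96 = (a - 3)*(a^3 + 10*a^2 + 32*a + 32) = (a - 3)*(a + 4)*(a^2 + 6*a + 8) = (a - 3)*(a + 2)*(a + 4)*(a + 4)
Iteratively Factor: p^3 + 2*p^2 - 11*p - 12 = (p + 4)*(p^2 - 2*p - 3) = (p + 1)*(p + 4)*(p - 3)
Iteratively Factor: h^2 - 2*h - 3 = (h - 3)*(h + 1)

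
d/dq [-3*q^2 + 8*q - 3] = 8 - 6*q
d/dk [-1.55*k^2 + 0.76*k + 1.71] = 0.76 - 3.1*k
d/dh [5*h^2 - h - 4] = 10*h - 1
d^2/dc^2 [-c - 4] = 0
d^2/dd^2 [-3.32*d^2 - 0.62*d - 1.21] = -6.64000000000000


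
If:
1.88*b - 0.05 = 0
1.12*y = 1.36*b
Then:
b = 0.03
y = 0.03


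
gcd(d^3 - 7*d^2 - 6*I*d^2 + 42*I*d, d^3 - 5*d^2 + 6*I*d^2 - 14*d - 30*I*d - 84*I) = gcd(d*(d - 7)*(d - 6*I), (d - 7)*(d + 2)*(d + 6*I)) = d - 7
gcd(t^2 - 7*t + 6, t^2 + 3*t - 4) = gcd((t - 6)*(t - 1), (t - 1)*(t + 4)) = t - 1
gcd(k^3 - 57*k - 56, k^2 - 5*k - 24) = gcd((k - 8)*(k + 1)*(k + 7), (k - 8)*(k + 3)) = k - 8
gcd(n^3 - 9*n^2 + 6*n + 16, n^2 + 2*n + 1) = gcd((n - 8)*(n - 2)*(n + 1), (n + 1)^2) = n + 1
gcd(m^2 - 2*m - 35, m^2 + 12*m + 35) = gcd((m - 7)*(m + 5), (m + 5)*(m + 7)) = m + 5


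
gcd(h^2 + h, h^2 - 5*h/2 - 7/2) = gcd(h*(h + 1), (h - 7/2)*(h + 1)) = h + 1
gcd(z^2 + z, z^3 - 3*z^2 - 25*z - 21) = z + 1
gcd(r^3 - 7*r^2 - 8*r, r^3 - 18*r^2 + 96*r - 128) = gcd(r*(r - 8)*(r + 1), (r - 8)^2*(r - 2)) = r - 8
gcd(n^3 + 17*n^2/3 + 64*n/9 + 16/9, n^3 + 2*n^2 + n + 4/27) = n^2 + 5*n/3 + 4/9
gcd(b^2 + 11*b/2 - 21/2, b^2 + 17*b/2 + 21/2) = b + 7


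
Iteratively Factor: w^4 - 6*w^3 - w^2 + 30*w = (w + 2)*(w^3 - 8*w^2 + 15*w) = w*(w + 2)*(w^2 - 8*w + 15) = w*(w - 3)*(w + 2)*(w - 5)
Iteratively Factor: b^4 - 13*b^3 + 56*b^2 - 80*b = (b)*(b^3 - 13*b^2 + 56*b - 80) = b*(b - 5)*(b^2 - 8*b + 16) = b*(b - 5)*(b - 4)*(b - 4)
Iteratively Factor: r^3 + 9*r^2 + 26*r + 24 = (r + 2)*(r^2 + 7*r + 12) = (r + 2)*(r + 4)*(r + 3)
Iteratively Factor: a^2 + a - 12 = (a + 4)*(a - 3)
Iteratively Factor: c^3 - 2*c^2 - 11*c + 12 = (c - 4)*(c^2 + 2*c - 3) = (c - 4)*(c + 3)*(c - 1)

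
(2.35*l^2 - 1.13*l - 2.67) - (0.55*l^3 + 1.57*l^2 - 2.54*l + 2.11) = -0.55*l^3 + 0.78*l^2 + 1.41*l - 4.78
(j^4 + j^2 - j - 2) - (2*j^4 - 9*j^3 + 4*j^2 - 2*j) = -j^4 + 9*j^3 - 3*j^2 + j - 2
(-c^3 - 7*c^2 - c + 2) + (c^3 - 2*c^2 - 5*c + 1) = -9*c^2 - 6*c + 3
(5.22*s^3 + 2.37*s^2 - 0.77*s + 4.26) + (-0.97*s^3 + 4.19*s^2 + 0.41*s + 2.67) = 4.25*s^3 + 6.56*s^2 - 0.36*s + 6.93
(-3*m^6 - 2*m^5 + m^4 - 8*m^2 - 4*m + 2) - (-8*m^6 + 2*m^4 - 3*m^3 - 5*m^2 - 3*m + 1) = 5*m^6 - 2*m^5 - m^4 + 3*m^3 - 3*m^2 - m + 1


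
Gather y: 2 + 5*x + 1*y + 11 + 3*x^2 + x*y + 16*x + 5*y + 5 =3*x^2 + 21*x + y*(x + 6) + 18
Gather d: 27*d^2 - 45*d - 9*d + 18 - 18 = 27*d^2 - 54*d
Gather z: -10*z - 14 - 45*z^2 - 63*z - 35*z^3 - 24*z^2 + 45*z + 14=-35*z^3 - 69*z^2 - 28*z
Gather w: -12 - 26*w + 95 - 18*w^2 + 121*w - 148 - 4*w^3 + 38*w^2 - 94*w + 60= -4*w^3 + 20*w^2 + w - 5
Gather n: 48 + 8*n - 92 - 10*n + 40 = -2*n - 4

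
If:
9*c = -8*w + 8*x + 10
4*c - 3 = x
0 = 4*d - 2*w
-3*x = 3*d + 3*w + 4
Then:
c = 206/399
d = -53/399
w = -106/399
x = -373/399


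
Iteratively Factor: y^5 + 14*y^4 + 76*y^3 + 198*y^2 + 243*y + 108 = (y + 3)*(y^4 + 11*y^3 + 43*y^2 + 69*y + 36) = (y + 3)^2*(y^3 + 8*y^2 + 19*y + 12) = (y + 3)^3*(y^2 + 5*y + 4) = (y + 3)^3*(y + 4)*(y + 1)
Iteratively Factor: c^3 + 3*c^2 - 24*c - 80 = (c + 4)*(c^2 - c - 20) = (c - 5)*(c + 4)*(c + 4)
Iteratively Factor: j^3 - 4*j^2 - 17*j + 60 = (j - 5)*(j^2 + j - 12) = (j - 5)*(j + 4)*(j - 3)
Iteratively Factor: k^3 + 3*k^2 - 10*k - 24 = (k - 3)*(k^2 + 6*k + 8) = (k - 3)*(k + 2)*(k + 4)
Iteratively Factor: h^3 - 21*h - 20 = (h - 5)*(h^2 + 5*h + 4) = (h - 5)*(h + 4)*(h + 1)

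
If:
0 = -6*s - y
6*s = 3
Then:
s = 1/2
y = -3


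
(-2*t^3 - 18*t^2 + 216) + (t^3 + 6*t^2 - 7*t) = -t^3 - 12*t^2 - 7*t + 216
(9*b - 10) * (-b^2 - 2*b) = -9*b^3 - 8*b^2 + 20*b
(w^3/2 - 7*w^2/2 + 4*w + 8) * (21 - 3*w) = -3*w^4/2 + 21*w^3 - 171*w^2/2 + 60*w + 168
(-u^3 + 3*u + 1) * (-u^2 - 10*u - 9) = u^5 + 10*u^4 + 6*u^3 - 31*u^2 - 37*u - 9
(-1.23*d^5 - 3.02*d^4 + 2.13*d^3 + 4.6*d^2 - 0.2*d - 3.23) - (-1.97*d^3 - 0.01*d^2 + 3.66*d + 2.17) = -1.23*d^5 - 3.02*d^4 + 4.1*d^3 + 4.61*d^2 - 3.86*d - 5.4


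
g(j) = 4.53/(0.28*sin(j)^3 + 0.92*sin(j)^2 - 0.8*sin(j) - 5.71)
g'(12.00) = 0.23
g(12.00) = -0.90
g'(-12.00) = -0.05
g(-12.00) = -0.78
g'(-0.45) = 0.22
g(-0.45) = -0.87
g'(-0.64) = 0.24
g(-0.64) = -0.91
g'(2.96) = -0.06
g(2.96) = -0.78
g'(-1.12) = 0.18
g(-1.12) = -1.02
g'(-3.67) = 0.04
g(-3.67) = -0.78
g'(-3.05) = -0.14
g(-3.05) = -0.80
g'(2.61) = 0.04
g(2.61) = -0.78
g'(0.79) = -0.09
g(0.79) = -0.79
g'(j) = 4.53*(-0.84*sin(j)^2*cos(j) - 1.84*sin(j)*cos(j) + 0.8*cos(j))/(0.28*sin(j)^3 + 0.92*sin(j)^2 - 0.8*sin(j) - 5.71)^2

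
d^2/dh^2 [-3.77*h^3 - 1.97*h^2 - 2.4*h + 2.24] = -22.62*h - 3.94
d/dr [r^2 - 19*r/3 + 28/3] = 2*r - 19/3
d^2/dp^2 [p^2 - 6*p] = 2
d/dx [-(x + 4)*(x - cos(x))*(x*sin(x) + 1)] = -(x + 4)*(x - cos(x))*(x*cos(x) + sin(x)) - (x + 4)*(x*sin(x) + 1)*(sin(x) + 1) - (x - cos(x))*(x*sin(x) + 1)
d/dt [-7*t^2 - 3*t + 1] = -14*t - 3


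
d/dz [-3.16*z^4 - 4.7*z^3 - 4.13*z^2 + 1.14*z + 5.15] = -12.64*z^3 - 14.1*z^2 - 8.26*z + 1.14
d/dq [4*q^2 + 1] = 8*q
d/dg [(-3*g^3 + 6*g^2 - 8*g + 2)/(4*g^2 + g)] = 2*(-6*g^4 - 3*g^3 + 19*g^2 - 8*g - 1)/(g^2*(16*g^2 + 8*g + 1))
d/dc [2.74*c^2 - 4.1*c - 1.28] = 5.48*c - 4.1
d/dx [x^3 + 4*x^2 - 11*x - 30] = 3*x^2 + 8*x - 11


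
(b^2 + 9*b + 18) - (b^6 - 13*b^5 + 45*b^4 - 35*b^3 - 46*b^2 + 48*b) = -b^6 + 13*b^5 - 45*b^4 + 35*b^3 + 47*b^2 - 39*b + 18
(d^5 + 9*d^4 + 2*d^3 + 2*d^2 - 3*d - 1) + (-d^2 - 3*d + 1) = d^5 + 9*d^4 + 2*d^3 + d^2 - 6*d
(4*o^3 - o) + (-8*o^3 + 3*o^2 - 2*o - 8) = -4*o^3 + 3*o^2 - 3*o - 8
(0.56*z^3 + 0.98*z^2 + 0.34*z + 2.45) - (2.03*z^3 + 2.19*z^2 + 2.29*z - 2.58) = -1.47*z^3 - 1.21*z^2 - 1.95*z + 5.03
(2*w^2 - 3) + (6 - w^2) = w^2 + 3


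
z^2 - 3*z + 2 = (z - 2)*(z - 1)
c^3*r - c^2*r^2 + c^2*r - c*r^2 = c*(c - r)*(c*r + r)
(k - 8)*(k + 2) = k^2 - 6*k - 16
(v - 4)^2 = v^2 - 8*v + 16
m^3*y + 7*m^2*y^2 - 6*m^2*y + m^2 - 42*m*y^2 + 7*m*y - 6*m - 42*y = (m - 6)*(m + 7*y)*(m*y + 1)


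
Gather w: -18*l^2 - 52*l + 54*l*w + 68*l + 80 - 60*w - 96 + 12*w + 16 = -18*l^2 + 16*l + w*(54*l - 48)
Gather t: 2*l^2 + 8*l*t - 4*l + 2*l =2*l^2 + 8*l*t - 2*l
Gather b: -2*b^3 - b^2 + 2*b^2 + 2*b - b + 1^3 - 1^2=-2*b^3 + b^2 + b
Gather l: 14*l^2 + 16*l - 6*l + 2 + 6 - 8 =14*l^2 + 10*l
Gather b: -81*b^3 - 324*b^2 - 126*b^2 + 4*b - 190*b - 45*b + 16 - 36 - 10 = -81*b^3 - 450*b^2 - 231*b - 30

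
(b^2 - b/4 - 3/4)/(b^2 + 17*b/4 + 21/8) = 2*(b - 1)/(2*b + 7)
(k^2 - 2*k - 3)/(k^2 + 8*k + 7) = (k - 3)/(k + 7)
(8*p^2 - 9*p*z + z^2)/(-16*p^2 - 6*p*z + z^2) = (-p + z)/(2*p + z)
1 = 1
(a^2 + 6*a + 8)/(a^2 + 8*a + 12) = (a + 4)/(a + 6)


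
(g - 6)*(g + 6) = g^2 - 36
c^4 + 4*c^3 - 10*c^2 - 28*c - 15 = (c - 3)*(c + 1)^2*(c + 5)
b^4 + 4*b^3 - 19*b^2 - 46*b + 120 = (b - 3)*(b - 2)*(b + 4)*(b + 5)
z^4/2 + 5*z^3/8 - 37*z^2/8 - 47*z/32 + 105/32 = (z/2 + 1/2)*(z - 5/2)*(z - 3/4)*(z + 7/2)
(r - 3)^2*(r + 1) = r^3 - 5*r^2 + 3*r + 9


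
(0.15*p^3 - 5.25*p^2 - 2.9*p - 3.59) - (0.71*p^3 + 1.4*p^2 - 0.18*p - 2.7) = -0.56*p^3 - 6.65*p^2 - 2.72*p - 0.89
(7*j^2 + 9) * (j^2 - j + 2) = 7*j^4 - 7*j^3 + 23*j^2 - 9*j + 18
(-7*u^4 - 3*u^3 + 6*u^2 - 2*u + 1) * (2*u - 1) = -14*u^5 + u^4 + 15*u^3 - 10*u^2 + 4*u - 1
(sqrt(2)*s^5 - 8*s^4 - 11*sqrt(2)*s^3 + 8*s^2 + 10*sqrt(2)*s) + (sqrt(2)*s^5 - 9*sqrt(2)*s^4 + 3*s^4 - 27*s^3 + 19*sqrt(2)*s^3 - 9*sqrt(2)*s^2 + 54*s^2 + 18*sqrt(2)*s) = 2*sqrt(2)*s^5 - 9*sqrt(2)*s^4 - 5*s^4 - 27*s^3 + 8*sqrt(2)*s^3 - 9*sqrt(2)*s^2 + 62*s^2 + 28*sqrt(2)*s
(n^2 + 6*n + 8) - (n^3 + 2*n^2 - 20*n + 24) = -n^3 - n^2 + 26*n - 16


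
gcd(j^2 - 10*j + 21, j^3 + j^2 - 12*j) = j - 3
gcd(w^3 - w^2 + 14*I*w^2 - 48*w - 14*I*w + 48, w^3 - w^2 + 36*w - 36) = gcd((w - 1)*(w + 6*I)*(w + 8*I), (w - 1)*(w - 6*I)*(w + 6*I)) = w^2 + w*(-1 + 6*I) - 6*I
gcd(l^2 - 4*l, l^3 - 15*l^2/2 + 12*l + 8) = l - 4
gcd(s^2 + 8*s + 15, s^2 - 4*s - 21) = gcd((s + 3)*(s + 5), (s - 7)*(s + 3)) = s + 3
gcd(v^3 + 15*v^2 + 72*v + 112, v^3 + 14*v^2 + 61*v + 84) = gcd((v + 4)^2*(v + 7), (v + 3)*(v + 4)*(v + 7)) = v^2 + 11*v + 28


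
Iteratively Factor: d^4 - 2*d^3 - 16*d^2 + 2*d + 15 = (d + 1)*(d^3 - 3*d^2 - 13*d + 15) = (d - 5)*(d + 1)*(d^2 + 2*d - 3) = (d - 5)*(d - 1)*(d + 1)*(d + 3)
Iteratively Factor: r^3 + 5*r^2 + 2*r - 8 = (r + 4)*(r^2 + r - 2) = (r - 1)*(r + 4)*(r + 2)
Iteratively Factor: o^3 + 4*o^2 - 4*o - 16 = (o + 4)*(o^2 - 4) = (o + 2)*(o + 4)*(o - 2)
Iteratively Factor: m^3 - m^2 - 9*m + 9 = (m - 1)*(m^2 - 9) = (m - 1)*(m + 3)*(m - 3)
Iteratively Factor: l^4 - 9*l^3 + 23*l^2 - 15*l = (l - 1)*(l^3 - 8*l^2 + 15*l) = (l - 3)*(l - 1)*(l^2 - 5*l) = l*(l - 3)*(l - 1)*(l - 5)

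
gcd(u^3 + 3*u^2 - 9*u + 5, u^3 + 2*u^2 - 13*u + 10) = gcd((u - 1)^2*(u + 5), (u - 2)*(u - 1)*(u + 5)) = u^2 + 4*u - 5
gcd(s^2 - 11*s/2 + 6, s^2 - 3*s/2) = s - 3/2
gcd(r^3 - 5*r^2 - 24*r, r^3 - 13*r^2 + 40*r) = r^2 - 8*r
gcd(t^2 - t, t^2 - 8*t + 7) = t - 1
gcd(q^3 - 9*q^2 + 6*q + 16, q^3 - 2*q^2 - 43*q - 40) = q^2 - 7*q - 8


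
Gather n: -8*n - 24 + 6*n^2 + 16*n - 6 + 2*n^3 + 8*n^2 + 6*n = 2*n^3 + 14*n^2 + 14*n - 30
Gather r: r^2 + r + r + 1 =r^2 + 2*r + 1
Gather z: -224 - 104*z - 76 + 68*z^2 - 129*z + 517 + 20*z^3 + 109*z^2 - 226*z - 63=20*z^3 + 177*z^2 - 459*z + 154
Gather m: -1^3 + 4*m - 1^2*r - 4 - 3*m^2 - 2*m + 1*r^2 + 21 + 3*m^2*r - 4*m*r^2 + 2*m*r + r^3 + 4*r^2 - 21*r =m^2*(3*r - 3) + m*(-4*r^2 + 2*r + 2) + r^3 + 5*r^2 - 22*r + 16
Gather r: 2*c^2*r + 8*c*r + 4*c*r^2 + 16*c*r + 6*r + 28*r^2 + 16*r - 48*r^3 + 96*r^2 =-48*r^3 + r^2*(4*c + 124) + r*(2*c^2 + 24*c + 22)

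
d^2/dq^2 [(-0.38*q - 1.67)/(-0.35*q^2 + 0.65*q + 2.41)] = ((-0.798*q - 0.675)*(-0.35*q^2 + 0.65*q + 2.41) - (0.38*q + 1.67)*(0.7*q - 0.65)*(1.4*q - 1.3))/(-0.35*q^2 + 0.65*q + 2.41)^3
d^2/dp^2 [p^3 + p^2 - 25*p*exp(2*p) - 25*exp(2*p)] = -100*p*exp(2*p) + 6*p - 200*exp(2*p) + 2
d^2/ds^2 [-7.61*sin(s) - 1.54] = 7.61*sin(s)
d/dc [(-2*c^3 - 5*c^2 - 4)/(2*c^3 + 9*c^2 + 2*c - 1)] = 2*(-4*c^4 - 4*c^3 + 10*c^2 + 41*c + 4)/(4*c^6 + 36*c^5 + 89*c^4 + 32*c^3 - 14*c^2 - 4*c + 1)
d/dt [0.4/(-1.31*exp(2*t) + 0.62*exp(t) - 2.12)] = (1.048*exp(t) - 0.248)*exp(t)/(1.31*exp(2*t) - 0.62*exp(t) + 2.12)^2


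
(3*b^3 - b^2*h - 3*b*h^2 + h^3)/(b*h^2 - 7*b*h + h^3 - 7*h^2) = (3*b^2 - 4*b*h + h^2)/(h*(h - 7))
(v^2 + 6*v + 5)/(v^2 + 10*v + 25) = (v + 1)/(v + 5)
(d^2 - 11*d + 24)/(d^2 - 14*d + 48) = (d - 3)/(d - 6)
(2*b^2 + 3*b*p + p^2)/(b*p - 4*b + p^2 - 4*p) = (2*b + p)/(p - 4)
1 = 1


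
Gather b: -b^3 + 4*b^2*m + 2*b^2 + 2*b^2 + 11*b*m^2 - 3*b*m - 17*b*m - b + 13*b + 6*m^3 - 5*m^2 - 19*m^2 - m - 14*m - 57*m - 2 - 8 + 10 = -b^3 + b^2*(4*m + 4) + b*(11*m^2 - 20*m + 12) + 6*m^3 - 24*m^2 - 72*m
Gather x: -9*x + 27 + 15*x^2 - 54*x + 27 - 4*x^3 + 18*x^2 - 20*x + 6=-4*x^3 + 33*x^2 - 83*x + 60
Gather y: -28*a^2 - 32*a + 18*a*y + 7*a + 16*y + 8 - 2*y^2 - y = -28*a^2 - 25*a - 2*y^2 + y*(18*a + 15) + 8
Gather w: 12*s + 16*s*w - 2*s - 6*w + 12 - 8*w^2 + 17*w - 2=10*s - 8*w^2 + w*(16*s + 11) + 10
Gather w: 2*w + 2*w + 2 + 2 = 4*w + 4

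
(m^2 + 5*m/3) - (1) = m^2 + 5*m/3 - 1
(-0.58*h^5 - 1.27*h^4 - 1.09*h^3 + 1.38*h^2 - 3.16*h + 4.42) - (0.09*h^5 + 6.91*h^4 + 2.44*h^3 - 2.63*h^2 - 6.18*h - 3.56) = -0.67*h^5 - 8.18*h^4 - 3.53*h^3 + 4.01*h^2 + 3.02*h + 7.98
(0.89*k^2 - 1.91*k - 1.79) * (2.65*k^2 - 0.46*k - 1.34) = 2.3585*k^4 - 5.4709*k^3 - 5.0575*k^2 + 3.3828*k + 2.3986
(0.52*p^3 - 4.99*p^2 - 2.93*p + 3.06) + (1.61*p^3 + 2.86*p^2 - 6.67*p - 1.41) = 2.13*p^3 - 2.13*p^2 - 9.6*p + 1.65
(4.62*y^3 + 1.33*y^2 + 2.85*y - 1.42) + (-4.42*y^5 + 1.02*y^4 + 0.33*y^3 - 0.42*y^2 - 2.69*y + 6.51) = -4.42*y^5 + 1.02*y^4 + 4.95*y^3 + 0.91*y^2 + 0.16*y + 5.09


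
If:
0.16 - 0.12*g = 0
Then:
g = 1.33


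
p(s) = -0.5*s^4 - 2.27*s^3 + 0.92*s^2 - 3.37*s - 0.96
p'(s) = -2.0*s^3 - 6.81*s^2 + 1.84*s - 3.37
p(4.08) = -292.12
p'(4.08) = -245.06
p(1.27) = -9.71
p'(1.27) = -16.11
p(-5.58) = -43.86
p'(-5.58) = 121.81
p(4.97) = -578.72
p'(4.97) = -407.97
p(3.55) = -182.30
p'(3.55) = -172.14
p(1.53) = -14.83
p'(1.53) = -23.66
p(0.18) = -1.55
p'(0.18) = -3.27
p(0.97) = -5.88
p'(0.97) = -9.82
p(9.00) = -4892.10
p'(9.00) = -1996.42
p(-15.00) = -17394.66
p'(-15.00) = 5186.78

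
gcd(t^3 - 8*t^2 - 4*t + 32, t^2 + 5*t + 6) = t + 2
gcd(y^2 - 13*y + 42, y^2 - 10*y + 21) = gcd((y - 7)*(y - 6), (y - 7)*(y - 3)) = y - 7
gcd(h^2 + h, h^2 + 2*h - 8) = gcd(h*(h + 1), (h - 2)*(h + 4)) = 1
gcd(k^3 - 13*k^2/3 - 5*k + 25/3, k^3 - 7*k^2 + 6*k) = k - 1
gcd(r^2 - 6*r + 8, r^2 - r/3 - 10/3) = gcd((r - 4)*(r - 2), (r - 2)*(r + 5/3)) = r - 2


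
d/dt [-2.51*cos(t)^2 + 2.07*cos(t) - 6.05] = (5.02*cos(t) - 2.07)*sin(t)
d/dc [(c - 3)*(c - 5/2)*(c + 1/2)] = 3*c^2 - 10*c + 19/4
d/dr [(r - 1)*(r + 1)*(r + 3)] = 3*r^2 + 6*r - 1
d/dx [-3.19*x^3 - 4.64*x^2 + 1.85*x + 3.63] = -9.57*x^2 - 9.28*x + 1.85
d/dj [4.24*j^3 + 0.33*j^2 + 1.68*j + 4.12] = 12.72*j^2 + 0.66*j + 1.68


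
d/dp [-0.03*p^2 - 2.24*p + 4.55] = -0.06*p - 2.24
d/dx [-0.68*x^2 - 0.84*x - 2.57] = -1.36*x - 0.84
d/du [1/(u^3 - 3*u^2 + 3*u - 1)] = -3/(u^4 - 4*u^3 + 6*u^2 - 4*u + 1)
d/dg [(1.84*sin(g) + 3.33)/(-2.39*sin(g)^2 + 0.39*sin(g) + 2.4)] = (4.3976*sin(g)^2 + 15.9174*sin(g) + 3.1173)*cos(g)/(5.7121*sin(g)^4 - 1.8642*sin(g)^3 - 11.3199*sin(g)^2 + 1.872*sin(g) + 5.76)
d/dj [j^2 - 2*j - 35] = 2*j - 2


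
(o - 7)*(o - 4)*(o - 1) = o^3 - 12*o^2 + 39*o - 28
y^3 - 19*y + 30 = (y - 3)*(y - 2)*(y + 5)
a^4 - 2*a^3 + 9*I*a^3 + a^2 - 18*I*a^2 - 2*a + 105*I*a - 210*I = (a - 2)*(a - 3*I)*(a + 5*I)*(a + 7*I)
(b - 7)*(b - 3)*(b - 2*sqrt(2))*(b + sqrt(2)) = b^4 - 10*b^3 - sqrt(2)*b^3 + 10*sqrt(2)*b^2 + 17*b^2 - 21*sqrt(2)*b + 40*b - 84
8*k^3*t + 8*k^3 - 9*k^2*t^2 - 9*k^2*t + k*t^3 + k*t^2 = (-8*k + t)*(-k + t)*(k*t + k)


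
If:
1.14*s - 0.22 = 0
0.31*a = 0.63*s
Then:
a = 0.39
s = 0.19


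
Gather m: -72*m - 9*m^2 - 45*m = -9*m^2 - 117*m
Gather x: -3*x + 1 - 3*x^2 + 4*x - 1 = -3*x^2 + x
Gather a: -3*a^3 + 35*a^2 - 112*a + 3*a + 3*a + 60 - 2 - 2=-3*a^3 + 35*a^2 - 106*a + 56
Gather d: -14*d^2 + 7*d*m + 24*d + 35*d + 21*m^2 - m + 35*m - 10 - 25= -14*d^2 + d*(7*m + 59) + 21*m^2 + 34*m - 35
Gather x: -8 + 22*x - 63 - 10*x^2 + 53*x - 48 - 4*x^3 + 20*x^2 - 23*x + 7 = -4*x^3 + 10*x^2 + 52*x - 112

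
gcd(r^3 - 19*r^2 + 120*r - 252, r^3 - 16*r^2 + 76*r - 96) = r - 6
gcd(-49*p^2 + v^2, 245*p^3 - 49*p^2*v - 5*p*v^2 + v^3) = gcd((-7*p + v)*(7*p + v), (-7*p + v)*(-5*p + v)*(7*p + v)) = 49*p^2 - v^2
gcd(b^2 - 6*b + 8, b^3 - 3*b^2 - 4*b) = b - 4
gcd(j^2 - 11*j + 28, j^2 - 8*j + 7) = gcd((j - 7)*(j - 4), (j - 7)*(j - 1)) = j - 7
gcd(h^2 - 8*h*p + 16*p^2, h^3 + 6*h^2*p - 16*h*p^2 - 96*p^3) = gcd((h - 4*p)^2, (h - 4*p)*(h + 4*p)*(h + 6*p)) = -h + 4*p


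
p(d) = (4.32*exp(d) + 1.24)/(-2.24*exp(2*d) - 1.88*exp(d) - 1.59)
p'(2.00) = 0.22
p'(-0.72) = 0.02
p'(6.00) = 0.00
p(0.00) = -0.97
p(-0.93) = -1.10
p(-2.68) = -0.89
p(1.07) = -0.53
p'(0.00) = 0.33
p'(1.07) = 0.40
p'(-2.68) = -0.09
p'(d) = (4.32*exp(d) + 1.24)*(4.48*exp(2*d) + 1.88*exp(d))/(-2.24*exp(2*d) - 1.88*exp(d) - 1.59)^2 + 4.32*exp(d)/(-2.24*exp(2*d) - 1.88*exp(d) - 1.59)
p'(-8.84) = -0.00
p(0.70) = -0.69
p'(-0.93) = -0.05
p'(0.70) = 0.44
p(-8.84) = -0.78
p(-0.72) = -1.10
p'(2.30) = 0.17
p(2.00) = -0.24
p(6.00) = 0.00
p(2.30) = -0.18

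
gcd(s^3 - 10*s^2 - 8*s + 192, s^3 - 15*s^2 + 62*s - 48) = s^2 - 14*s + 48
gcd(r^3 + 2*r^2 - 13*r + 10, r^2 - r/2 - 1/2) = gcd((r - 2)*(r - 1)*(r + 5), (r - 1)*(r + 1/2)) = r - 1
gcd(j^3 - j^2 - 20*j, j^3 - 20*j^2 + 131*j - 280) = j - 5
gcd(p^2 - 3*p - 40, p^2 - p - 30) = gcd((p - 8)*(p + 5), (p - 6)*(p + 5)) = p + 5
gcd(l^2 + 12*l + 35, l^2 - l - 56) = l + 7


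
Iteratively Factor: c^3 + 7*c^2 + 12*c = (c + 4)*(c^2 + 3*c) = (c + 3)*(c + 4)*(c)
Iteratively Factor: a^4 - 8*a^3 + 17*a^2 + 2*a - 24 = (a + 1)*(a^3 - 9*a^2 + 26*a - 24) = (a - 2)*(a + 1)*(a^2 - 7*a + 12) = (a - 3)*(a - 2)*(a + 1)*(a - 4)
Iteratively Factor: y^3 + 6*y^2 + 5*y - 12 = (y + 4)*(y^2 + 2*y - 3) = (y - 1)*(y + 4)*(y + 3)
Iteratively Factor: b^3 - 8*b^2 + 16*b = (b - 4)*(b^2 - 4*b) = b*(b - 4)*(b - 4)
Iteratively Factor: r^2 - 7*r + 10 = (r - 2)*(r - 5)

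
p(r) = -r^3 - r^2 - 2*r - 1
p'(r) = -3*r^2 - 2*r - 2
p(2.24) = -21.74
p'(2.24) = -21.53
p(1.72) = -12.49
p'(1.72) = -14.32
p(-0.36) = -0.36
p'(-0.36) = -1.67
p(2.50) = -27.88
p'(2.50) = -25.75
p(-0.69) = 0.23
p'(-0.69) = -2.05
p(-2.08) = 7.83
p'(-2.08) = -10.82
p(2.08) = -18.49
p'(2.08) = -19.14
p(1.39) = -8.40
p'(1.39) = -10.58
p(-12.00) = 1607.00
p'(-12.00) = -410.00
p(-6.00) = 191.00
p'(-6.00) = -98.00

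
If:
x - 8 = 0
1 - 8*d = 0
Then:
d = 1/8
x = 8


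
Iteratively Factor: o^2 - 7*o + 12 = (o - 3)*(o - 4)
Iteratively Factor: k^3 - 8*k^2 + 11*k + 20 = (k - 4)*(k^2 - 4*k - 5) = (k - 5)*(k - 4)*(k + 1)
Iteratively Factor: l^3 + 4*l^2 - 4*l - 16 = (l + 4)*(l^2 - 4) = (l - 2)*(l + 4)*(l + 2)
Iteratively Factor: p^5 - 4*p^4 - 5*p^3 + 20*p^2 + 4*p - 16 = (p - 4)*(p^4 - 5*p^2 + 4) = (p - 4)*(p - 2)*(p^3 + 2*p^2 - p - 2) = (p - 4)*(p - 2)*(p + 2)*(p^2 - 1) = (p - 4)*(p - 2)*(p + 1)*(p + 2)*(p - 1)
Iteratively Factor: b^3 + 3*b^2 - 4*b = (b - 1)*(b^2 + 4*b) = (b - 1)*(b + 4)*(b)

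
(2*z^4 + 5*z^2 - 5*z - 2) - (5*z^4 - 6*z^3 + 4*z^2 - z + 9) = -3*z^4 + 6*z^3 + z^2 - 4*z - 11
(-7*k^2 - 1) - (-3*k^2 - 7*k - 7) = -4*k^2 + 7*k + 6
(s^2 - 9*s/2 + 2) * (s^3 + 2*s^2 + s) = s^5 - 5*s^4/2 - 6*s^3 - s^2/2 + 2*s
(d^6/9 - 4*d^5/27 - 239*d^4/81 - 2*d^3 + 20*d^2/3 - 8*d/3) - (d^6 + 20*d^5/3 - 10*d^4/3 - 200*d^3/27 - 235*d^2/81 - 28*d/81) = -8*d^6/9 - 184*d^5/27 + 31*d^4/81 + 146*d^3/27 + 775*d^2/81 - 188*d/81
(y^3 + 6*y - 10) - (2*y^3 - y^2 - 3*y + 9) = -y^3 + y^2 + 9*y - 19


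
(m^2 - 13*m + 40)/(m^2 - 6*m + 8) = (m^2 - 13*m + 40)/(m^2 - 6*m + 8)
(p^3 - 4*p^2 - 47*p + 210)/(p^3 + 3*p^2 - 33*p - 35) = (p - 6)/(p + 1)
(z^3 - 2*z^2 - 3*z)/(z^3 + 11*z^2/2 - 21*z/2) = 2*(z^2 - 2*z - 3)/(2*z^2 + 11*z - 21)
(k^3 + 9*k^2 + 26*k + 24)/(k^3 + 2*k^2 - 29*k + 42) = (k^3 + 9*k^2 + 26*k + 24)/(k^3 + 2*k^2 - 29*k + 42)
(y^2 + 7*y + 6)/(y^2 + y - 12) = (y^2 + 7*y + 6)/(y^2 + y - 12)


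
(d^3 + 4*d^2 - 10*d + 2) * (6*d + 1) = 6*d^4 + 25*d^3 - 56*d^2 + 2*d + 2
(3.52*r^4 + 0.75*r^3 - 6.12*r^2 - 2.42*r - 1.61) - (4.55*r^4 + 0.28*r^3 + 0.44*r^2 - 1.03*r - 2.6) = -1.03*r^4 + 0.47*r^3 - 6.56*r^2 - 1.39*r + 0.99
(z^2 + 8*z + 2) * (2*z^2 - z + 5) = 2*z^4 + 15*z^3 + z^2 + 38*z + 10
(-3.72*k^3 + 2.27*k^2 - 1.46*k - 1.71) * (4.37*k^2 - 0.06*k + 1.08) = -16.2564*k^5 + 10.1431*k^4 - 10.534*k^3 - 4.9335*k^2 - 1.4742*k - 1.8468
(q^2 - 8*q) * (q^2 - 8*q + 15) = q^4 - 16*q^3 + 79*q^2 - 120*q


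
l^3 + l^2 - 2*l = l*(l - 1)*(l + 2)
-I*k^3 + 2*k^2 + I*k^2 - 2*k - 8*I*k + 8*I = (k - 2*I)*(k + 4*I)*(-I*k + I)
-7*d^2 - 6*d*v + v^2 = (-7*d + v)*(d + v)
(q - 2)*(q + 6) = q^2 + 4*q - 12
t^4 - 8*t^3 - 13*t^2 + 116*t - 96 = (t - 8)*(t - 3)*(t - 1)*(t + 4)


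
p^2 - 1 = (p - 1)*(p + 1)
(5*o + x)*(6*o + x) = 30*o^2 + 11*o*x + x^2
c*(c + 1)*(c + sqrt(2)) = c^3 + c^2 + sqrt(2)*c^2 + sqrt(2)*c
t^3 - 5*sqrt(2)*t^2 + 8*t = t*(t - 4*sqrt(2))*(t - sqrt(2))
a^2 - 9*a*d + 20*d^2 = (a - 5*d)*(a - 4*d)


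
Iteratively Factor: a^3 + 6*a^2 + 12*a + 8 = (a + 2)*(a^2 + 4*a + 4) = (a + 2)^2*(a + 2)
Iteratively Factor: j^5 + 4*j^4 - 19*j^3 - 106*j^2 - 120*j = (j + 4)*(j^4 - 19*j^2 - 30*j) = j*(j + 4)*(j^3 - 19*j - 30) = j*(j + 2)*(j + 4)*(j^2 - 2*j - 15) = j*(j + 2)*(j + 3)*(j + 4)*(j - 5)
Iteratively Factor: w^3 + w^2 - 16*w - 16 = (w - 4)*(w^2 + 5*w + 4) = (w - 4)*(w + 1)*(w + 4)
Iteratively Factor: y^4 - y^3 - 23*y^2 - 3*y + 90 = (y + 3)*(y^3 - 4*y^2 - 11*y + 30) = (y + 3)^2*(y^2 - 7*y + 10) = (y - 2)*(y + 3)^2*(y - 5)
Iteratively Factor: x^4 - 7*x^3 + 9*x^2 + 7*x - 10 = (x - 2)*(x^3 - 5*x^2 - x + 5) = (x - 5)*(x - 2)*(x^2 - 1) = (x - 5)*(x - 2)*(x - 1)*(x + 1)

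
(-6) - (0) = -6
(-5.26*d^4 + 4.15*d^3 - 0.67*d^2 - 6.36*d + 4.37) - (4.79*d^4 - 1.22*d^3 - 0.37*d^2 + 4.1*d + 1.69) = -10.05*d^4 + 5.37*d^3 - 0.3*d^2 - 10.46*d + 2.68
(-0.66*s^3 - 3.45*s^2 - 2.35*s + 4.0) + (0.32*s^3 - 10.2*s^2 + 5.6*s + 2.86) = -0.34*s^3 - 13.65*s^2 + 3.25*s + 6.86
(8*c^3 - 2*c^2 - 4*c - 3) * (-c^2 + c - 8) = -8*c^5 + 10*c^4 - 62*c^3 + 15*c^2 + 29*c + 24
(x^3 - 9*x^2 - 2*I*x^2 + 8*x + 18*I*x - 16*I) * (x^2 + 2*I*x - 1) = x^5 - 9*x^4 + 11*x^3 - 27*x^2 + 2*I*x^2 + 24*x - 18*I*x + 16*I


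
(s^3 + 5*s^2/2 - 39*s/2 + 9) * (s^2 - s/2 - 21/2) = s^5 + 2*s^4 - 125*s^3/4 - 15*s^2/2 + 801*s/4 - 189/2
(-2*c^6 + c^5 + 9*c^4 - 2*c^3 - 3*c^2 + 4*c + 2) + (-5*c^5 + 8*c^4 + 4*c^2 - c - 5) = -2*c^6 - 4*c^5 + 17*c^4 - 2*c^3 + c^2 + 3*c - 3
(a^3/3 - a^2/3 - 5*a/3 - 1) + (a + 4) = a^3/3 - a^2/3 - 2*a/3 + 3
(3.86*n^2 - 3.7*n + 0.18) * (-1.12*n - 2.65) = -4.3232*n^3 - 6.085*n^2 + 9.6034*n - 0.477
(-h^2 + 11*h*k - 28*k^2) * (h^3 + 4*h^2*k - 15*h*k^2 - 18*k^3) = -h^5 + 7*h^4*k + 31*h^3*k^2 - 259*h^2*k^3 + 222*h*k^4 + 504*k^5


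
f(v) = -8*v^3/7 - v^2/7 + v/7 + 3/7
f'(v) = -24*v^2/7 - 2*v/7 + 1/7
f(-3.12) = 33.30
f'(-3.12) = -32.34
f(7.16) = -425.37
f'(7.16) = -177.67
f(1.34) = -2.39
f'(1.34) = -6.40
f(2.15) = -11.28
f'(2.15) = -16.32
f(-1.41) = 3.15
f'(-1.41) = -6.27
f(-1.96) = 8.20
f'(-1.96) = -12.47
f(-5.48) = 183.43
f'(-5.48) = -101.25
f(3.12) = -35.23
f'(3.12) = -34.12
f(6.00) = -250.71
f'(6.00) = -125.00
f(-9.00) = 820.71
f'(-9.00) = -275.00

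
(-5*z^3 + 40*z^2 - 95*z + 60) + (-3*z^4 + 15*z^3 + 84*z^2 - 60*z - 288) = -3*z^4 + 10*z^3 + 124*z^2 - 155*z - 228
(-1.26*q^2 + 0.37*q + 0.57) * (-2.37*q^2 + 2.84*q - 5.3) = 2.9862*q^4 - 4.4553*q^3 + 6.3779*q^2 - 0.3422*q - 3.021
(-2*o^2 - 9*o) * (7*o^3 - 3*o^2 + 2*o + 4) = -14*o^5 - 57*o^4 + 23*o^3 - 26*o^2 - 36*o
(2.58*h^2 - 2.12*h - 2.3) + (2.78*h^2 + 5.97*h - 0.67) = 5.36*h^2 + 3.85*h - 2.97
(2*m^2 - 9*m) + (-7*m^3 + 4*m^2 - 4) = -7*m^3 + 6*m^2 - 9*m - 4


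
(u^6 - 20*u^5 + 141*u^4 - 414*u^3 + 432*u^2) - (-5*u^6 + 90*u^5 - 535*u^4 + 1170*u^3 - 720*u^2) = 6*u^6 - 110*u^5 + 676*u^4 - 1584*u^3 + 1152*u^2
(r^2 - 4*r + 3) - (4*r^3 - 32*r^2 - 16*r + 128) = -4*r^3 + 33*r^2 + 12*r - 125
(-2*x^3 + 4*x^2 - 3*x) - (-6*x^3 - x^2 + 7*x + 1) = 4*x^3 + 5*x^2 - 10*x - 1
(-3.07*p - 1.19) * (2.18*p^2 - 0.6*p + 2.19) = -6.6926*p^3 - 0.7522*p^2 - 6.0093*p - 2.6061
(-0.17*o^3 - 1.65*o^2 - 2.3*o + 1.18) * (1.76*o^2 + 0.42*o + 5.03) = -0.2992*o^5 - 2.9754*o^4 - 5.5961*o^3 - 7.1887*o^2 - 11.0734*o + 5.9354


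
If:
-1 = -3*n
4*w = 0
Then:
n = 1/3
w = 0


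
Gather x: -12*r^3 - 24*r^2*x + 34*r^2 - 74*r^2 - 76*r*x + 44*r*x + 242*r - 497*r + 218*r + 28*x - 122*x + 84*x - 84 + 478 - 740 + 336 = -12*r^3 - 40*r^2 - 37*r + x*(-24*r^2 - 32*r - 10) - 10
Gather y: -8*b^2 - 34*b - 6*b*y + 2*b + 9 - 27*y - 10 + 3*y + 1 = -8*b^2 - 32*b + y*(-6*b - 24)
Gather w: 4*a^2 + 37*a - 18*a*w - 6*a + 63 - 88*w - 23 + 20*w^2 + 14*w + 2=4*a^2 + 31*a + 20*w^2 + w*(-18*a - 74) + 42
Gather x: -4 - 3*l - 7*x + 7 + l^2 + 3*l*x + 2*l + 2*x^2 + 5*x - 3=l^2 - l + 2*x^2 + x*(3*l - 2)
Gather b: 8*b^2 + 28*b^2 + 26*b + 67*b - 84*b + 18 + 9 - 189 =36*b^2 + 9*b - 162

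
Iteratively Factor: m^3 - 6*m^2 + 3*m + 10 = (m + 1)*(m^2 - 7*m + 10) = (m - 2)*(m + 1)*(m - 5)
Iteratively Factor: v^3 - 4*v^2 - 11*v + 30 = (v + 3)*(v^2 - 7*v + 10) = (v - 5)*(v + 3)*(v - 2)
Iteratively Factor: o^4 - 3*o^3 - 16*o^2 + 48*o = (o - 4)*(o^3 + o^2 - 12*o) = (o - 4)*(o - 3)*(o^2 + 4*o) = (o - 4)*(o - 3)*(o + 4)*(o)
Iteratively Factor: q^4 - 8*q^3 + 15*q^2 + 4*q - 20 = (q - 2)*(q^3 - 6*q^2 + 3*q + 10) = (q - 5)*(q - 2)*(q^2 - q - 2) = (q - 5)*(q - 2)^2*(q + 1)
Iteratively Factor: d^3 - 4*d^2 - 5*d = (d - 5)*(d^2 + d) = d*(d - 5)*(d + 1)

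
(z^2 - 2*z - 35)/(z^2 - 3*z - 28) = (z + 5)/(z + 4)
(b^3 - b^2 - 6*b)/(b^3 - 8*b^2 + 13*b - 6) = b*(b^2 - b - 6)/(b^3 - 8*b^2 + 13*b - 6)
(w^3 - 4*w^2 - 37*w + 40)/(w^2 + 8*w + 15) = (w^2 - 9*w + 8)/(w + 3)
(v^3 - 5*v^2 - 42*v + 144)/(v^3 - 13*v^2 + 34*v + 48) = (v^2 + 3*v - 18)/(v^2 - 5*v - 6)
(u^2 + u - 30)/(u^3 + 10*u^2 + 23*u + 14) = (u^2 + u - 30)/(u^3 + 10*u^2 + 23*u + 14)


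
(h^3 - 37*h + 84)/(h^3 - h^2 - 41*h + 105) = (h - 4)/(h - 5)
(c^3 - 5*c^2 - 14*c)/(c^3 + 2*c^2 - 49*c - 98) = c/(c + 7)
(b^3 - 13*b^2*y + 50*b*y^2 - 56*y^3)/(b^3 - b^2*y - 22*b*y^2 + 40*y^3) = (b - 7*y)/(b + 5*y)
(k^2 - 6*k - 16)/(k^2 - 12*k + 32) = (k + 2)/(k - 4)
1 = 1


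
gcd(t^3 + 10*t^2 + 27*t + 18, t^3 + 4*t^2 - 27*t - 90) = t^2 + 9*t + 18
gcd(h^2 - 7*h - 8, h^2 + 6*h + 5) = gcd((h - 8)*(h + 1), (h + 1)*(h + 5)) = h + 1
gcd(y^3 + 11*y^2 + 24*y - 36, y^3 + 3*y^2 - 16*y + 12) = y^2 + 5*y - 6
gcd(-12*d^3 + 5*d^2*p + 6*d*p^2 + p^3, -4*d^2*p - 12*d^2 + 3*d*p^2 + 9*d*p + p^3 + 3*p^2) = -4*d^2 + 3*d*p + p^2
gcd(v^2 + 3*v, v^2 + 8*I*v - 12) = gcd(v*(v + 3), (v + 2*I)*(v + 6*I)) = 1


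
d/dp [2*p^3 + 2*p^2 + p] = 6*p^2 + 4*p + 1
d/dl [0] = 0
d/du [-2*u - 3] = -2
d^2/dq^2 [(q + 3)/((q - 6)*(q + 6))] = 2*(q^3 + 9*q^2 + 108*q + 108)/(q^6 - 108*q^4 + 3888*q^2 - 46656)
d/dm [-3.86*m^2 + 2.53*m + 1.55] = 2.53 - 7.72*m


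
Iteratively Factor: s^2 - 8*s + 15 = (s - 3)*(s - 5)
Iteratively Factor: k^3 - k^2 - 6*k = (k)*(k^2 - k - 6) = k*(k - 3)*(k + 2)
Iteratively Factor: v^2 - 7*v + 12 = (v - 4)*(v - 3)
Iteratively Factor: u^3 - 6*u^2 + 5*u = (u - 5)*(u^2 - u) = u*(u - 5)*(u - 1)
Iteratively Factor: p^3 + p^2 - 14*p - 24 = (p + 2)*(p^2 - p - 12) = (p - 4)*(p + 2)*(p + 3)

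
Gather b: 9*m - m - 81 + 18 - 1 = 8*m - 64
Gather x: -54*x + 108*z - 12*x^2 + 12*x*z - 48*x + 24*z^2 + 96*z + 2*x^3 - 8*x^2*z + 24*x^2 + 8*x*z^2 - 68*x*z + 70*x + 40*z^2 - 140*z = 2*x^3 + x^2*(12 - 8*z) + x*(8*z^2 - 56*z - 32) + 64*z^2 + 64*z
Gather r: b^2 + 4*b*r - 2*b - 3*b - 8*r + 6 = b^2 - 5*b + r*(4*b - 8) + 6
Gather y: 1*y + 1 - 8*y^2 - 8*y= -8*y^2 - 7*y + 1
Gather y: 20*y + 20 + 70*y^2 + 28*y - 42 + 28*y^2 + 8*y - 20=98*y^2 + 56*y - 42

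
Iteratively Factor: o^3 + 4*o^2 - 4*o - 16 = (o + 2)*(o^2 + 2*o - 8) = (o - 2)*(o + 2)*(o + 4)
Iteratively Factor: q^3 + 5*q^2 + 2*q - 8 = (q + 2)*(q^2 + 3*q - 4) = (q + 2)*(q + 4)*(q - 1)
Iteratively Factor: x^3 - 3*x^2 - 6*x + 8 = (x - 1)*(x^2 - 2*x - 8) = (x - 1)*(x + 2)*(x - 4)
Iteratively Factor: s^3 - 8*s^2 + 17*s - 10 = (s - 5)*(s^2 - 3*s + 2) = (s - 5)*(s - 2)*(s - 1)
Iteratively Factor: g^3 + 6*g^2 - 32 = (g + 4)*(g^2 + 2*g - 8) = (g + 4)^2*(g - 2)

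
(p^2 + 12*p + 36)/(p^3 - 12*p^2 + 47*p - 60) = (p^2 + 12*p + 36)/(p^3 - 12*p^2 + 47*p - 60)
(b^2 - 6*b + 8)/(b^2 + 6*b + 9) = (b^2 - 6*b + 8)/(b^2 + 6*b + 9)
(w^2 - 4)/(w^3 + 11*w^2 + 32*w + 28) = (w - 2)/(w^2 + 9*w + 14)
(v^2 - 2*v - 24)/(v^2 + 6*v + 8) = (v - 6)/(v + 2)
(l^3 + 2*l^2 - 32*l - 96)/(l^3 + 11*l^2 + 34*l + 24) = (l^2 - 2*l - 24)/(l^2 + 7*l + 6)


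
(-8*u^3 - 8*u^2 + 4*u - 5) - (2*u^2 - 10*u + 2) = -8*u^3 - 10*u^2 + 14*u - 7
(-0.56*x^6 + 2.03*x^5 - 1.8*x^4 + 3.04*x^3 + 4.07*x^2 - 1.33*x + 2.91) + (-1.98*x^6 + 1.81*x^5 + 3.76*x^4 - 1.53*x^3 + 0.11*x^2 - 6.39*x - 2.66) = -2.54*x^6 + 3.84*x^5 + 1.96*x^4 + 1.51*x^3 + 4.18*x^2 - 7.72*x + 0.25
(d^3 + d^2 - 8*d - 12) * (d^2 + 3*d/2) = d^5 + 5*d^4/2 - 13*d^3/2 - 24*d^2 - 18*d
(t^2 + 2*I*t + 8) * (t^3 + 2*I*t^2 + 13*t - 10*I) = t^5 + 4*I*t^4 + 17*t^3 + 32*I*t^2 + 124*t - 80*I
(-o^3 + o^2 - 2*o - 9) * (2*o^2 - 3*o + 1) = -2*o^5 + 5*o^4 - 8*o^3 - 11*o^2 + 25*o - 9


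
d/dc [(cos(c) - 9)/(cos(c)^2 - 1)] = (cos(c)^2 - 18*cos(c) + 1)/sin(c)^3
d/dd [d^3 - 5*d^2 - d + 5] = 3*d^2 - 10*d - 1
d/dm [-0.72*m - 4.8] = -0.720000000000000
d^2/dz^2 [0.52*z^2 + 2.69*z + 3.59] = 1.04000000000000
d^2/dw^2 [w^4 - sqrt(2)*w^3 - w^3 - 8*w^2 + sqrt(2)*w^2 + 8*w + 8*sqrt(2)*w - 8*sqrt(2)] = 12*w^2 - 6*sqrt(2)*w - 6*w - 16 + 2*sqrt(2)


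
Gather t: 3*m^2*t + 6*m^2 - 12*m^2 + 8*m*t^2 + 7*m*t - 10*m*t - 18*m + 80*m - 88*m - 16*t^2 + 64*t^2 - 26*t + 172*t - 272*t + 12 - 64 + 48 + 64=-6*m^2 - 26*m + t^2*(8*m + 48) + t*(3*m^2 - 3*m - 126) + 60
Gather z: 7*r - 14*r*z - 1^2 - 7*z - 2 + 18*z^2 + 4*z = 7*r + 18*z^2 + z*(-14*r - 3) - 3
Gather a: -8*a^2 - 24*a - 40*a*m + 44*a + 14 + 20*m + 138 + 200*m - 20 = -8*a^2 + a*(20 - 40*m) + 220*m + 132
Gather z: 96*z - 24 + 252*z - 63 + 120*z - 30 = 468*z - 117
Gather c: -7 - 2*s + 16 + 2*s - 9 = 0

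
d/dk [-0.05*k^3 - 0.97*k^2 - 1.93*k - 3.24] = -0.15*k^2 - 1.94*k - 1.93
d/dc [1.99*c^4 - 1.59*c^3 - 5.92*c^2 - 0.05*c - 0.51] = 7.96*c^3 - 4.77*c^2 - 11.84*c - 0.05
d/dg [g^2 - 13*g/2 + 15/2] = 2*g - 13/2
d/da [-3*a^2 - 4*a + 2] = -6*a - 4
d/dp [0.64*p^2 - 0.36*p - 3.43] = 1.28*p - 0.36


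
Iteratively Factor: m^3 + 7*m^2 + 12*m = (m + 4)*(m^2 + 3*m) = m*(m + 4)*(m + 3)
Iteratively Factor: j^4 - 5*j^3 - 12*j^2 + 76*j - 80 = (j - 5)*(j^3 - 12*j + 16) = (j - 5)*(j + 4)*(j^2 - 4*j + 4) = (j - 5)*(j - 2)*(j + 4)*(j - 2)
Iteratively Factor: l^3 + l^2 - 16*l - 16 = (l + 1)*(l^2 - 16) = (l - 4)*(l + 1)*(l + 4)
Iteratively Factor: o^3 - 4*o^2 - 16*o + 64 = (o - 4)*(o^2 - 16) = (o - 4)^2*(o + 4)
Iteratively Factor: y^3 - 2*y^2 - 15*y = (y - 5)*(y^2 + 3*y) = y*(y - 5)*(y + 3)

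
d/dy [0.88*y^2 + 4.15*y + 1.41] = 1.76*y + 4.15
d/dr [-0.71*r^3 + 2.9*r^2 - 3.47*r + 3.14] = -2.13*r^2 + 5.8*r - 3.47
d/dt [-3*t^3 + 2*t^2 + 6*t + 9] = -9*t^2 + 4*t + 6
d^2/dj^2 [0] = 0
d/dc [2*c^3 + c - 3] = 6*c^2 + 1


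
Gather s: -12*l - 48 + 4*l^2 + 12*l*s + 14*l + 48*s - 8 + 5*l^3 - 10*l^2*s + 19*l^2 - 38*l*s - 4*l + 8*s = 5*l^3 + 23*l^2 - 2*l + s*(-10*l^2 - 26*l + 56) - 56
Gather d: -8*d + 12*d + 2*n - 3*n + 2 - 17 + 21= 4*d - n + 6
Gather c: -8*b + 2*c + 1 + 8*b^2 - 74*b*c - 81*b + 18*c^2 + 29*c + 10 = 8*b^2 - 89*b + 18*c^2 + c*(31 - 74*b) + 11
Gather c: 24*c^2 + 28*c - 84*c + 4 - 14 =24*c^2 - 56*c - 10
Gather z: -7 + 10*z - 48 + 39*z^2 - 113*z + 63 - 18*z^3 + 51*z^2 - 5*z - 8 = -18*z^3 + 90*z^2 - 108*z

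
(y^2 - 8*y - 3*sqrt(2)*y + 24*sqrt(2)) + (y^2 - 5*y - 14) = 2*y^2 - 13*y - 3*sqrt(2)*y - 14 + 24*sqrt(2)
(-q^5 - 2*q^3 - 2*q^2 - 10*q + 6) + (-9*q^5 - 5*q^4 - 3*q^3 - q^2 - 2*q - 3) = -10*q^5 - 5*q^4 - 5*q^3 - 3*q^2 - 12*q + 3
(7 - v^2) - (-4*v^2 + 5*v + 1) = 3*v^2 - 5*v + 6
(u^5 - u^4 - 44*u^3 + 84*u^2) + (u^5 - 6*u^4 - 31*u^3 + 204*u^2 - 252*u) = 2*u^5 - 7*u^4 - 75*u^3 + 288*u^2 - 252*u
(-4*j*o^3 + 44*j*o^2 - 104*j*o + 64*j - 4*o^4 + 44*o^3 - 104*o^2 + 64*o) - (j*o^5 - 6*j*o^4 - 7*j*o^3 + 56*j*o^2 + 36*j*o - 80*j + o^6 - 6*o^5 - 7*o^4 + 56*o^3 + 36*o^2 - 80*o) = -j*o^5 + 6*j*o^4 + 3*j*o^3 - 12*j*o^2 - 140*j*o + 144*j - o^6 + 6*o^5 + 3*o^4 - 12*o^3 - 140*o^2 + 144*o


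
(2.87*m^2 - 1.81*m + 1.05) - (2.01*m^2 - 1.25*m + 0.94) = 0.86*m^2 - 0.56*m + 0.11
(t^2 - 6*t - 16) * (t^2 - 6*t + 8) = t^4 - 12*t^3 + 28*t^2 + 48*t - 128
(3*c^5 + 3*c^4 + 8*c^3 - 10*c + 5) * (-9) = -27*c^5 - 27*c^4 - 72*c^3 + 90*c - 45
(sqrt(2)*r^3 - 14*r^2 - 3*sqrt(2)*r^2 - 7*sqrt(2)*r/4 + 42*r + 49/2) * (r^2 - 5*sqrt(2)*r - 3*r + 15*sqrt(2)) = sqrt(2)*r^5 - 24*r^4 - 6*sqrt(2)*r^4 + 309*sqrt(2)*r^3/4 + 144*r^3 - 1659*sqrt(2)*r^2/4 - 174*r^2 - 126*r + 1015*sqrt(2)*r/2 + 735*sqrt(2)/2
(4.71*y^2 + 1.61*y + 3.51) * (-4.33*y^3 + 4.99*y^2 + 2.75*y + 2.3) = -20.3943*y^5 + 16.5316*y^4 + 5.7881*y^3 + 32.7754*y^2 + 13.3555*y + 8.073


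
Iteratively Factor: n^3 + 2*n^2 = (n)*(n^2 + 2*n) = n*(n + 2)*(n)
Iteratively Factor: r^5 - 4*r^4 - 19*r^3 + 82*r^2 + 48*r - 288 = (r + 4)*(r^4 - 8*r^3 + 13*r^2 + 30*r - 72) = (r + 2)*(r + 4)*(r^3 - 10*r^2 + 33*r - 36) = (r - 3)*(r + 2)*(r + 4)*(r^2 - 7*r + 12) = (r - 3)^2*(r + 2)*(r + 4)*(r - 4)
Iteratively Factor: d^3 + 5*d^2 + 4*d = (d + 4)*(d^2 + d) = d*(d + 4)*(d + 1)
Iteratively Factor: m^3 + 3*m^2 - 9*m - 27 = (m + 3)*(m^2 - 9) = (m + 3)^2*(m - 3)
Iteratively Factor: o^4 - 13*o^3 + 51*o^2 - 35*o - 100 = (o + 1)*(o^3 - 14*o^2 + 65*o - 100) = (o - 5)*(o + 1)*(o^2 - 9*o + 20) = (o - 5)^2*(o + 1)*(o - 4)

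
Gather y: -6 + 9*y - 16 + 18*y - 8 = 27*y - 30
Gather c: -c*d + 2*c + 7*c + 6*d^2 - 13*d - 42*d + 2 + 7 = c*(9 - d) + 6*d^2 - 55*d + 9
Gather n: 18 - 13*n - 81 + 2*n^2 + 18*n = 2*n^2 + 5*n - 63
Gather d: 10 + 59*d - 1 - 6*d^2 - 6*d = -6*d^2 + 53*d + 9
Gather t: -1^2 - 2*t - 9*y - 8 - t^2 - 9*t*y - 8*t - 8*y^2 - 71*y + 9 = -t^2 + t*(-9*y - 10) - 8*y^2 - 80*y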